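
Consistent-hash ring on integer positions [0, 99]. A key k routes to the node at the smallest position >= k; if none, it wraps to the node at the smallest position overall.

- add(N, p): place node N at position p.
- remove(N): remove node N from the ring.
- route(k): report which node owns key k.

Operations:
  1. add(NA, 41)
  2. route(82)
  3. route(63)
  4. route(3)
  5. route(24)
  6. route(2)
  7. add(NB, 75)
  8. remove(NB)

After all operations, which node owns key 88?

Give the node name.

Op 1: add NA@41 -> ring=[41:NA]
Op 2: route key 82: none >= 82, wrap to smallest pos 41 -> NA
Op 3: route key 63: none >= 63, wrap to smallest pos 41 -> NA
Op 4: route key 3: smallest pos >= 3 is 41 -> NA
Op 5: route key 24: smallest pos >= 24 is 41 -> NA
Op 6: route key 2: smallest pos >= 2 is 41 -> NA
Op 7: add NB@75 -> ring=[41:NA,75:NB]
Op 8: remove NB -> ring=[41:NA]
Final route key 88: none >= 88, wrap to smallest pos 41 -> NA

Answer: NA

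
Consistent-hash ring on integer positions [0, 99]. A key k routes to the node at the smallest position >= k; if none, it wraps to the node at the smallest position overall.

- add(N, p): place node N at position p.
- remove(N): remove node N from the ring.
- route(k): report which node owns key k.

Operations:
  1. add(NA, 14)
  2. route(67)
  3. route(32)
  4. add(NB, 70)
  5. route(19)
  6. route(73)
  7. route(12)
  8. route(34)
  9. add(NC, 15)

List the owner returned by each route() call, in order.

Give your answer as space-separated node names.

Answer: NA NA NB NA NA NB

Derivation:
Op 1: add NA@14 -> ring=[14:NA]
Op 2: route key 67: none >= 67, wrap to smallest pos 14 -> NA
Op 3: route key 32: none >= 32, wrap to smallest pos 14 -> NA
Op 4: add NB@70 -> ring=[14:NA,70:NB]
Op 5: route key 19: smallest pos >= 19 is 70 -> NB
Op 6: route key 73: none >= 73, wrap to smallest pos 14 -> NA
Op 7: route key 12: smallest pos >= 12 is 14 -> NA
Op 8: route key 34: smallest pos >= 34 is 70 -> NB
Op 9: add NC@15 -> ring=[14:NA,15:NC,70:NB]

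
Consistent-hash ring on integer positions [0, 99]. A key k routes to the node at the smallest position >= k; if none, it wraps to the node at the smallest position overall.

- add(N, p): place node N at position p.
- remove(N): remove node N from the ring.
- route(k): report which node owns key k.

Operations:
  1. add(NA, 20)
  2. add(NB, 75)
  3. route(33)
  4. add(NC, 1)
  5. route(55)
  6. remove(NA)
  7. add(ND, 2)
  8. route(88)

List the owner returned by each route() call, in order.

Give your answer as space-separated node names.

Answer: NB NB NC

Derivation:
Op 1: add NA@20 -> ring=[20:NA]
Op 2: add NB@75 -> ring=[20:NA,75:NB]
Op 3: route key 33: smallest pos >= 33 is 75 -> NB
Op 4: add NC@1 -> ring=[1:NC,20:NA,75:NB]
Op 5: route key 55: smallest pos >= 55 is 75 -> NB
Op 6: remove NA -> ring=[1:NC,75:NB]
Op 7: add ND@2 -> ring=[1:NC,2:ND,75:NB]
Op 8: route key 88: none >= 88, wrap to smallest pos 1 -> NC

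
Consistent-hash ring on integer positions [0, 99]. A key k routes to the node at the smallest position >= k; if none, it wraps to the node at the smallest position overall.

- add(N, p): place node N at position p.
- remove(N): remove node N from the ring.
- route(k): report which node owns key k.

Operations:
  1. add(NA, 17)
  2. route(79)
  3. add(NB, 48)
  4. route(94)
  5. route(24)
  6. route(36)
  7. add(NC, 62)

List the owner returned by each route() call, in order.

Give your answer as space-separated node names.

Op 1: add NA@17 -> ring=[17:NA]
Op 2: route key 79: none >= 79, wrap to smallest pos 17 -> NA
Op 3: add NB@48 -> ring=[17:NA,48:NB]
Op 4: route key 94: none >= 94, wrap to smallest pos 17 -> NA
Op 5: route key 24: smallest pos >= 24 is 48 -> NB
Op 6: route key 36: smallest pos >= 36 is 48 -> NB
Op 7: add NC@62 -> ring=[17:NA,48:NB,62:NC]

Answer: NA NA NB NB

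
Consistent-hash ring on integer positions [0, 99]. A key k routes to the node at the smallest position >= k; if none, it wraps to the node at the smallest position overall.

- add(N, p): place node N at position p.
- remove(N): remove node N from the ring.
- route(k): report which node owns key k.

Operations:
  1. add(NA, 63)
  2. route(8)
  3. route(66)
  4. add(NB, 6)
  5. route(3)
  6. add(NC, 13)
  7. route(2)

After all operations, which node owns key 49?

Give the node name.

Answer: NA

Derivation:
Op 1: add NA@63 -> ring=[63:NA]
Op 2: route key 8: smallest pos >= 8 is 63 -> NA
Op 3: route key 66: none >= 66, wrap to smallest pos 63 -> NA
Op 4: add NB@6 -> ring=[6:NB,63:NA]
Op 5: route key 3: smallest pos >= 3 is 6 -> NB
Op 6: add NC@13 -> ring=[6:NB,13:NC,63:NA]
Op 7: route key 2: smallest pos >= 2 is 6 -> NB
Final route key 49: smallest pos >= 49 is 63 -> NA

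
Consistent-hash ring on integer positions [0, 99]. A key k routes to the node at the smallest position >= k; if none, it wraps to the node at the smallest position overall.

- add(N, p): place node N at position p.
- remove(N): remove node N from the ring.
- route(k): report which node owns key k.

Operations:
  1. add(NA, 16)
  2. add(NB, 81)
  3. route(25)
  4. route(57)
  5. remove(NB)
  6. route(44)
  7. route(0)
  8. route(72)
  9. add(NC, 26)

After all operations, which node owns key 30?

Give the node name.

Answer: NA

Derivation:
Op 1: add NA@16 -> ring=[16:NA]
Op 2: add NB@81 -> ring=[16:NA,81:NB]
Op 3: route key 25: smallest pos >= 25 is 81 -> NB
Op 4: route key 57: smallest pos >= 57 is 81 -> NB
Op 5: remove NB -> ring=[16:NA]
Op 6: route key 44: none >= 44, wrap to smallest pos 16 -> NA
Op 7: route key 0: smallest pos >= 0 is 16 -> NA
Op 8: route key 72: none >= 72, wrap to smallest pos 16 -> NA
Op 9: add NC@26 -> ring=[16:NA,26:NC]
Final route key 30: none >= 30, wrap to smallest pos 16 -> NA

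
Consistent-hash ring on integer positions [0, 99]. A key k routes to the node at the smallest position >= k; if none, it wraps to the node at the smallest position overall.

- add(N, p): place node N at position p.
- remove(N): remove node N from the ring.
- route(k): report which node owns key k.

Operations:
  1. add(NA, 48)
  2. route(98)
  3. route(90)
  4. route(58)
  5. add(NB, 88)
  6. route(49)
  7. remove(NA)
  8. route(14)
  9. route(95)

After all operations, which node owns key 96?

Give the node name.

Answer: NB

Derivation:
Op 1: add NA@48 -> ring=[48:NA]
Op 2: route key 98: none >= 98, wrap to smallest pos 48 -> NA
Op 3: route key 90: none >= 90, wrap to smallest pos 48 -> NA
Op 4: route key 58: none >= 58, wrap to smallest pos 48 -> NA
Op 5: add NB@88 -> ring=[48:NA,88:NB]
Op 6: route key 49: smallest pos >= 49 is 88 -> NB
Op 7: remove NA -> ring=[88:NB]
Op 8: route key 14: smallest pos >= 14 is 88 -> NB
Op 9: route key 95: none >= 95, wrap to smallest pos 88 -> NB
Final route key 96: none >= 96, wrap to smallest pos 88 -> NB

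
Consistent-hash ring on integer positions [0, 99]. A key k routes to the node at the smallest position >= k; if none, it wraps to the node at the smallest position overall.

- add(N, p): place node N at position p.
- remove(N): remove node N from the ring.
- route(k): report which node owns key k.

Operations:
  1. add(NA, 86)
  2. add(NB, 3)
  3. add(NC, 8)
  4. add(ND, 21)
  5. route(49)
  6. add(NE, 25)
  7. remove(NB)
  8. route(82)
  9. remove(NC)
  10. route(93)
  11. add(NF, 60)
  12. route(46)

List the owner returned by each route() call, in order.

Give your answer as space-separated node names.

Answer: NA NA ND NF

Derivation:
Op 1: add NA@86 -> ring=[86:NA]
Op 2: add NB@3 -> ring=[3:NB,86:NA]
Op 3: add NC@8 -> ring=[3:NB,8:NC,86:NA]
Op 4: add ND@21 -> ring=[3:NB,8:NC,21:ND,86:NA]
Op 5: route key 49: smallest pos >= 49 is 86 -> NA
Op 6: add NE@25 -> ring=[3:NB,8:NC,21:ND,25:NE,86:NA]
Op 7: remove NB -> ring=[8:NC,21:ND,25:NE,86:NA]
Op 8: route key 82: smallest pos >= 82 is 86 -> NA
Op 9: remove NC -> ring=[21:ND,25:NE,86:NA]
Op 10: route key 93: none >= 93, wrap to smallest pos 21 -> ND
Op 11: add NF@60 -> ring=[21:ND,25:NE,60:NF,86:NA]
Op 12: route key 46: smallest pos >= 46 is 60 -> NF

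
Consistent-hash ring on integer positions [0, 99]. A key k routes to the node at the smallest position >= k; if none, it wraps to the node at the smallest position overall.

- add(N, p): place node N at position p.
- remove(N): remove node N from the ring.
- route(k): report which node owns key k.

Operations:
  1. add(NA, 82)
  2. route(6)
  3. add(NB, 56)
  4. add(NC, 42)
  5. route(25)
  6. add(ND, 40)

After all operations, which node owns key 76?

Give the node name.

Op 1: add NA@82 -> ring=[82:NA]
Op 2: route key 6: smallest pos >= 6 is 82 -> NA
Op 3: add NB@56 -> ring=[56:NB,82:NA]
Op 4: add NC@42 -> ring=[42:NC,56:NB,82:NA]
Op 5: route key 25: smallest pos >= 25 is 42 -> NC
Op 6: add ND@40 -> ring=[40:ND,42:NC,56:NB,82:NA]
Final route key 76: smallest pos >= 76 is 82 -> NA

Answer: NA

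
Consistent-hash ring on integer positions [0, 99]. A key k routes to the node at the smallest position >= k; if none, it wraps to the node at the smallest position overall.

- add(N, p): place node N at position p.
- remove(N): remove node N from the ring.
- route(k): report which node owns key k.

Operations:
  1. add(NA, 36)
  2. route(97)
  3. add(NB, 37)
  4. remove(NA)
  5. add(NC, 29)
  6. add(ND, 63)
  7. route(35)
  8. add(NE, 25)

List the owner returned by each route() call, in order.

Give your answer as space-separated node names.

Op 1: add NA@36 -> ring=[36:NA]
Op 2: route key 97: none >= 97, wrap to smallest pos 36 -> NA
Op 3: add NB@37 -> ring=[36:NA,37:NB]
Op 4: remove NA -> ring=[37:NB]
Op 5: add NC@29 -> ring=[29:NC,37:NB]
Op 6: add ND@63 -> ring=[29:NC,37:NB,63:ND]
Op 7: route key 35: smallest pos >= 35 is 37 -> NB
Op 8: add NE@25 -> ring=[25:NE,29:NC,37:NB,63:ND]

Answer: NA NB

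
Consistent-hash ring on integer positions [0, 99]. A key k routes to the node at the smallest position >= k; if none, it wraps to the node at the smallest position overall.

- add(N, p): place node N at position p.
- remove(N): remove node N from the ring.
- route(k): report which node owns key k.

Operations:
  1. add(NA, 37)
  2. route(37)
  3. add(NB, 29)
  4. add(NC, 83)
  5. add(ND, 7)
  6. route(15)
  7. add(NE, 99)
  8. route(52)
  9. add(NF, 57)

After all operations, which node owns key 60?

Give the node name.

Op 1: add NA@37 -> ring=[37:NA]
Op 2: route key 37: smallest pos >= 37 is 37 -> NA
Op 3: add NB@29 -> ring=[29:NB,37:NA]
Op 4: add NC@83 -> ring=[29:NB,37:NA,83:NC]
Op 5: add ND@7 -> ring=[7:ND,29:NB,37:NA,83:NC]
Op 6: route key 15: smallest pos >= 15 is 29 -> NB
Op 7: add NE@99 -> ring=[7:ND,29:NB,37:NA,83:NC,99:NE]
Op 8: route key 52: smallest pos >= 52 is 83 -> NC
Op 9: add NF@57 -> ring=[7:ND,29:NB,37:NA,57:NF,83:NC,99:NE]
Final route key 60: smallest pos >= 60 is 83 -> NC

Answer: NC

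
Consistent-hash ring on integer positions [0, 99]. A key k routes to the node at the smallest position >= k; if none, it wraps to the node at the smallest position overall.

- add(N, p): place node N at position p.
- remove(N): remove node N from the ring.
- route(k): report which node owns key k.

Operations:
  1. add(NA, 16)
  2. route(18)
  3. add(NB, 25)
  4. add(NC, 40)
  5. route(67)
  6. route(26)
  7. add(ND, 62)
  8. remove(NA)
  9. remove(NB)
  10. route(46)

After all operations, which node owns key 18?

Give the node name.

Answer: NC

Derivation:
Op 1: add NA@16 -> ring=[16:NA]
Op 2: route key 18: none >= 18, wrap to smallest pos 16 -> NA
Op 3: add NB@25 -> ring=[16:NA,25:NB]
Op 4: add NC@40 -> ring=[16:NA,25:NB,40:NC]
Op 5: route key 67: none >= 67, wrap to smallest pos 16 -> NA
Op 6: route key 26: smallest pos >= 26 is 40 -> NC
Op 7: add ND@62 -> ring=[16:NA,25:NB,40:NC,62:ND]
Op 8: remove NA -> ring=[25:NB,40:NC,62:ND]
Op 9: remove NB -> ring=[40:NC,62:ND]
Op 10: route key 46: smallest pos >= 46 is 62 -> ND
Final route key 18: smallest pos >= 18 is 40 -> NC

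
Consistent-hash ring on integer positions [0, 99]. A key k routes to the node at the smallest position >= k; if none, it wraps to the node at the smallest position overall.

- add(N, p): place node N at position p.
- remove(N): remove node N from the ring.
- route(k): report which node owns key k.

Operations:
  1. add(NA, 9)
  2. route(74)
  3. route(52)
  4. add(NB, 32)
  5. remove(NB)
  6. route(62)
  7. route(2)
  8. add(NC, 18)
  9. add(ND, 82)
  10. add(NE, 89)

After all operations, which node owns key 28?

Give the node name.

Op 1: add NA@9 -> ring=[9:NA]
Op 2: route key 74: none >= 74, wrap to smallest pos 9 -> NA
Op 3: route key 52: none >= 52, wrap to smallest pos 9 -> NA
Op 4: add NB@32 -> ring=[9:NA,32:NB]
Op 5: remove NB -> ring=[9:NA]
Op 6: route key 62: none >= 62, wrap to smallest pos 9 -> NA
Op 7: route key 2: smallest pos >= 2 is 9 -> NA
Op 8: add NC@18 -> ring=[9:NA,18:NC]
Op 9: add ND@82 -> ring=[9:NA,18:NC,82:ND]
Op 10: add NE@89 -> ring=[9:NA,18:NC,82:ND,89:NE]
Final route key 28: smallest pos >= 28 is 82 -> ND

Answer: ND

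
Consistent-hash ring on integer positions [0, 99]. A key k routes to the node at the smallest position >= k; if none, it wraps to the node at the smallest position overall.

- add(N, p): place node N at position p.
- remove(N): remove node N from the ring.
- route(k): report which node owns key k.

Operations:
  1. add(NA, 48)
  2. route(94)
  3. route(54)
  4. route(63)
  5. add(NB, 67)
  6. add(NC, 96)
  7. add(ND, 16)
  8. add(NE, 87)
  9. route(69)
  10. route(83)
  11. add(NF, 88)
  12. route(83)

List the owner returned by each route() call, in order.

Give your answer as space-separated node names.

Op 1: add NA@48 -> ring=[48:NA]
Op 2: route key 94: none >= 94, wrap to smallest pos 48 -> NA
Op 3: route key 54: none >= 54, wrap to smallest pos 48 -> NA
Op 4: route key 63: none >= 63, wrap to smallest pos 48 -> NA
Op 5: add NB@67 -> ring=[48:NA,67:NB]
Op 6: add NC@96 -> ring=[48:NA,67:NB,96:NC]
Op 7: add ND@16 -> ring=[16:ND,48:NA,67:NB,96:NC]
Op 8: add NE@87 -> ring=[16:ND,48:NA,67:NB,87:NE,96:NC]
Op 9: route key 69: smallest pos >= 69 is 87 -> NE
Op 10: route key 83: smallest pos >= 83 is 87 -> NE
Op 11: add NF@88 -> ring=[16:ND,48:NA,67:NB,87:NE,88:NF,96:NC]
Op 12: route key 83: smallest pos >= 83 is 87 -> NE

Answer: NA NA NA NE NE NE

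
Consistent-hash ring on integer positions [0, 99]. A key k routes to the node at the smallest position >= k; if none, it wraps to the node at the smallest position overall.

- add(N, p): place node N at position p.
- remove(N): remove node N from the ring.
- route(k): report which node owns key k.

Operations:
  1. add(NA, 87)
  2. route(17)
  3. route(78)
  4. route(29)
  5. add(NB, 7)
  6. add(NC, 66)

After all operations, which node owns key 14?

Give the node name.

Answer: NC

Derivation:
Op 1: add NA@87 -> ring=[87:NA]
Op 2: route key 17: smallest pos >= 17 is 87 -> NA
Op 3: route key 78: smallest pos >= 78 is 87 -> NA
Op 4: route key 29: smallest pos >= 29 is 87 -> NA
Op 5: add NB@7 -> ring=[7:NB,87:NA]
Op 6: add NC@66 -> ring=[7:NB,66:NC,87:NA]
Final route key 14: smallest pos >= 14 is 66 -> NC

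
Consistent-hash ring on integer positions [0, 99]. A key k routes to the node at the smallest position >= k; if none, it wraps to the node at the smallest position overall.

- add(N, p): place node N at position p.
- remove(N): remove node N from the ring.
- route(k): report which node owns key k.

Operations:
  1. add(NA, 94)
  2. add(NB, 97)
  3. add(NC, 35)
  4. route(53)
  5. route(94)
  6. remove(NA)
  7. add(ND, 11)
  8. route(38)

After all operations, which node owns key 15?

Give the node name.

Op 1: add NA@94 -> ring=[94:NA]
Op 2: add NB@97 -> ring=[94:NA,97:NB]
Op 3: add NC@35 -> ring=[35:NC,94:NA,97:NB]
Op 4: route key 53: smallest pos >= 53 is 94 -> NA
Op 5: route key 94: smallest pos >= 94 is 94 -> NA
Op 6: remove NA -> ring=[35:NC,97:NB]
Op 7: add ND@11 -> ring=[11:ND,35:NC,97:NB]
Op 8: route key 38: smallest pos >= 38 is 97 -> NB
Final route key 15: smallest pos >= 15 is 35 -> NC

Answer: NC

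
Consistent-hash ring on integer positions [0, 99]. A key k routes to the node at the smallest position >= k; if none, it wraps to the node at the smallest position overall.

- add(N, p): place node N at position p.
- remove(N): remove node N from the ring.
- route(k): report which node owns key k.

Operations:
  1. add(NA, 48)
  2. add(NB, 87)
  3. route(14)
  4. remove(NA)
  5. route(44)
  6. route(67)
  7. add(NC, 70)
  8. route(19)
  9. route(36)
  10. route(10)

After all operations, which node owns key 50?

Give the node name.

Op 1: add NA@48 -> ring=[48:NA]
Op 2: add NB@87 -> ring=[48:NA,87:NB]
Op 3: route key 14: smallest pos >= 14 is 48 -> NA
Op 4: remove NA -> ring=[87:NB]
Op 5: route key 44: smallest pos >= 44 is 87 -> NB
Op 6: route key 67: smallest pos >= 67 is 87 -> NB
Op 7: add NC@70 -> ring=[70:NC,87:NB]
Op 8: route key 19: smallest pos >= 19 is 70 -> NC
Op 9: route key 36: smallest pos >= 36 is 70 -> NC
Op 10: route key 10: smallest pos >= 10 is 70 -> NC
Final route key 50: smallest pos >= 50 is 70 -> NC

Answer: NC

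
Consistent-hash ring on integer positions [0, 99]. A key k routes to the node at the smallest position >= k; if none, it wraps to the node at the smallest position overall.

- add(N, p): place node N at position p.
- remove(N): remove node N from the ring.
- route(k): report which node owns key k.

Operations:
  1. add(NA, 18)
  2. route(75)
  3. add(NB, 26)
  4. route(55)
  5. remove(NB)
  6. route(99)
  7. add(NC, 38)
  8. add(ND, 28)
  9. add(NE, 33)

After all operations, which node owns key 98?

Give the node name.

Answer: NA

Derivation:
Op 1: add NA@18 -> ring=[18:NA]
Op 2: route key 75: none >= 75, wrap to smallest pos 18 -> NA
Op 3: add NB@26 -> ring=[18:NA,26:NB]
Op 4: route key 55: none >= 55, wrap to smallest pos 18 -> NA
Op 5: remove NB -> ring=[18:NA]
Op 6: route key 99: none >= 99, wrap to smallest pos 18 -> NA
Op 7: add NC@38 -> ring=[18:NA,38:NC]
Op 8: add ND@28 -> ring=[18:NA,28:ND,38:NC]
Op 9: add NE@33 -> ring=[18:NA,28:ND,33:NE,38:NC]
Final route key 98: none >= 98, wrap to smallest pos 18 -> NA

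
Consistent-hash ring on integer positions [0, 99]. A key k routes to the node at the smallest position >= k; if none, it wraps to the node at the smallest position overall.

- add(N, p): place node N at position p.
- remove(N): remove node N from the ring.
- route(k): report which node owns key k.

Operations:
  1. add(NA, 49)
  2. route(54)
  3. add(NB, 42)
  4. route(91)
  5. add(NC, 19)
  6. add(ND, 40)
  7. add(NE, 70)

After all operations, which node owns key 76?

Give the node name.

Op 1: add NA@49 -> ring=[49:NA]
Op 2: route key 54: none >= 54, wrap to smallest pos 49 -> NA
Op 3: add NB@42 -> ring=[42:NB,49:NA]
Op 4: route key 91: none >= 91, wrap to smallest pos 42 -> NB
Op 5: add NC@19 -> ring=[19:NC,42:NB,49:NA]
Op 6: add ND@40 -> ring=[19:NC,40:ND,42:NB,49:NA]
Op 7: add NE@70 -> ring=[19:NC,40:ND,42:NB,49:NA,70:NE]
Final route key 76: none >= 76, wrap to smallest pos 19 -> NC

Answer: NC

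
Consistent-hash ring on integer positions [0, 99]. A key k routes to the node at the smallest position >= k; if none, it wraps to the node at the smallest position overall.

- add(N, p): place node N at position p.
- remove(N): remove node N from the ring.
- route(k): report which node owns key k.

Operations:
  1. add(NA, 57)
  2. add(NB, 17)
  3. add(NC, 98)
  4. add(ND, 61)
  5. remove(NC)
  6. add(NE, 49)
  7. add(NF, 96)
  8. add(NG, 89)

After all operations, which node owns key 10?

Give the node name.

Op 1: add NA@57 -> ring=[57:NA]
Op 2: add NB@17 -> ring=[17:NB,57:NA]
Op 3: add NC@98 -> ring=[17:NB,57:NA,98:NC]
Op 4: add ND@61 -> ring=[17:NB,57:NA,61:ND,98:NC]
Op 5: remove NC -> ring=[17:NB,57:NA,61:ND]
Op 6: add NE@49 -> ring=[17:NB,49:NE,57:NA,61:ND]
Op 7: add NF@96 -> ring=[17:NB,49:NE,57:NA,61:ND,96:NF]
Op 8: add NG@89 -> ring=[17:NB,49:NE,57:NA,61:ND,89:NG,96:NF]
Final route key 10: smallest pos >= 10 is 17 -> NB

Answer: NB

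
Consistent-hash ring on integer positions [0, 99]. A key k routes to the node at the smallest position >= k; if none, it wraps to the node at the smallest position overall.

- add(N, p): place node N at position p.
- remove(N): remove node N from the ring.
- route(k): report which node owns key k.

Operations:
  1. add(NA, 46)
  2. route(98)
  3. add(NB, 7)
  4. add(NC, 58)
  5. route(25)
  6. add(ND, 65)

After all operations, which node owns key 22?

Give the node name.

Op 1: add NA@46 -> ring=[46:NA]
Op 2: route key 98: none >= 98, wrap to smallest pos 46 -> NA
Op 3: add NB@7 -> ring=[7:NB,46:NA]
Op 4: add NC@58 -> ring=[7:NB,46:NA,58:NC]
Op 5: route key 25: smallest pos >= 25 is 46 -> NA
Op 6: add ND@65 -> ring=[7:NB,46:NA,58:NC,65:ND]
Final route key 22: smallest pos >= 22 is 46 -> NA

Answer: NA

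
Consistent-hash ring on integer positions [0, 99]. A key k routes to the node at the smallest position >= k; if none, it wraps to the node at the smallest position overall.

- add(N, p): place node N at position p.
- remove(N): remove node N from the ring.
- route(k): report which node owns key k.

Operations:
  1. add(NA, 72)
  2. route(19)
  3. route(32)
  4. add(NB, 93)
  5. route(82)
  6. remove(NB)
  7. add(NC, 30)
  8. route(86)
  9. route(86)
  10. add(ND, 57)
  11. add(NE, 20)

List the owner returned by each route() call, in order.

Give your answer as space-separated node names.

Op 1: add NA@72 -> ring=[72:NA]
Op 2: route key 19: smallest pos >= 19 is 72 -> NA
Op 3: route key 32: smallest pos >= 32 is 72 -> NA
Op 4: add NB@93 -> ring=[72:NA,93:NB]
Op 5: route key 82: smallest pos >= 82 is 93 -> NB
Op 6: remove NB -> ring=[72:NA]
Op 7: add NC@30 -> ring=[30:NC,72:NA]
Op 8: route key 86: none >= 86, wrap to smallest pos 30 -> NC
Op 9: route key 86: none >= 86, wrap to smallest pos 30 -> NC
Op 10: add ND@57 -> ring=[30:NC,57:ND,72:NA]
Op 11: add NE@20 -> ring=[20:NE,30:NC,57:ND,72:NA]

Answer: NA NA NB NC NC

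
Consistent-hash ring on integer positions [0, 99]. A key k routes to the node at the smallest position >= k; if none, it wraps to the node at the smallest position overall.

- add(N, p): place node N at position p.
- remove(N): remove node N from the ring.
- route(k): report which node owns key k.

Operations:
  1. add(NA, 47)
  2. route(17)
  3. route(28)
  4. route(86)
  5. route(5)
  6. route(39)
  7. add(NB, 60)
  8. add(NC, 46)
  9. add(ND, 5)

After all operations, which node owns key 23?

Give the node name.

Op 1: add NA@47 -> ring=[47:NA]
Op 2: route key 17: smallest pos >= 17 is 47 -> NA
Op 3: route key 28: smallest pos >= 28 is 47 -> NA
Op 4: route key 86: none >= 86, wrap to smallest pos 47 -> NA
Op 5: route key 5: smallest pos >= 5 is 47 -> NA
Op 6: route key 39: smallest pos >= 39 is 47 -> NA
Op 7: add NB@60 -> ring=[47:NA,60:NB]
Op 8: add NC@46 -> ring=[46:NC,47:NA,60:NB]
Op 9: add ND@5 -> ring=[5:ND,46:NC,47:NA,60:NB]
Final route key 23: smallest pos >= 23 is 46 -> NC

Answer: NC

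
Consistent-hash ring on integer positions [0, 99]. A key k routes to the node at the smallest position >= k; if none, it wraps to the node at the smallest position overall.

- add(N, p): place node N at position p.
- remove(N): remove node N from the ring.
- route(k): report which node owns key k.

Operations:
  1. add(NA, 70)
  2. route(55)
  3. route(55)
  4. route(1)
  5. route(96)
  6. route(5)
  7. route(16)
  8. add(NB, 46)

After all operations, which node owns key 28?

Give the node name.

Answer: NB

Derivation:
Op 1: add NA@70 -> ring=[70:NA]
Op 2: route key 55: smallest pos >= 55 is 70 -> NA
Op 3: route key 55: smallest pos >= 55 is 70 -> NA
Op 4: route key 1: smallest pos >= 1 is 70 -> NA
Op 5: route key 96: none >= 96, wrap to smallest pos 70 -> NA
Op 6: route key 5: smallest pos >= 5 is 70 -> NA
Op 7: route key 16: smallest pos >= 16 is 70 -> NA
Op 8: add NB@46 -> ring=[46:NB,70:NA]
Final route key 28: smallest pos >= 28 is 46 -> NB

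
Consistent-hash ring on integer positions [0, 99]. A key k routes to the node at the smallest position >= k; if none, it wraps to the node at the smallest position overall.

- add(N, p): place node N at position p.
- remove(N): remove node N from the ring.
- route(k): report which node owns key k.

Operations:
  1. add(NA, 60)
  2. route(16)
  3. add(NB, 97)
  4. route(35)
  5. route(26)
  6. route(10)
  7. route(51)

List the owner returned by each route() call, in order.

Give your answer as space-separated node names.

Op 1: add NA@60 -> ring=[60:NA]
Op 2: route key 16: smallest pos >= 16 is 60 -> NA
Op 3: add NB@97 -> ring=[60:NA,97:NB]
Op 4: route key 35: smallest pos >= 35 is 60 -> NA
Op 5: route key 26: smallest pos >= 26 is 60 -> NA
Op 6: route key 10: smallest pos >= 10 is 60 -> NA
Op 7: route key 51: smallest pos >= 51 is 60 -> NA

Answer: NA NA NA NA NA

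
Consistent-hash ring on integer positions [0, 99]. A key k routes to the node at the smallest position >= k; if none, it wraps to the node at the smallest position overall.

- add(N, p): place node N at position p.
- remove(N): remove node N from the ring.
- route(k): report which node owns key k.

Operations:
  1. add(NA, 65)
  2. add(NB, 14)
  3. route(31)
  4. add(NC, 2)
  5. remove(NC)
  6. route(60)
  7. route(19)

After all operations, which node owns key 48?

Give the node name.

Op 1: add NA@65 -> ring=[65:NA]
Op 2: add NB@14 -> ring=[14:NB,65:NA]
Op 3: route key 31: smallest pos >= 31 is 65 -> NA
Op 4: add NC@2 -> ring=[2:NC,14:NB,65:NA]
Op 5: remove NC -> ring=[14:NB,65:NA]
Op 6: route key 60: smallest pos >= 60 is 65 -> NA
Op 7: route key 19: smallest pos >= 19 is 65 -> NA
Final route key 48: smallest pos >= 48 is 65 -> NA

Answer: NA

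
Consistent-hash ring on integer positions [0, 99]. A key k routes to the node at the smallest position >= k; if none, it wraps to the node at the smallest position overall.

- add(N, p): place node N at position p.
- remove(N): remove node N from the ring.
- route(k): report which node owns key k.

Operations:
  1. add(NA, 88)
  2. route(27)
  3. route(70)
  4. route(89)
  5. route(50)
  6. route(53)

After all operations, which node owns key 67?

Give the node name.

Op 1: add NA@88 -> ring=[88:NA]
Op 2: route key 27: smallest pos >= 27 is 88 -> NA
Op 3: route key 70: smallest pos >= 70 is 88 -> NA
Op 4: route key 89: none >= 89, wrap to smallest pos 88 -> NA
Op 5: route key 50: smallest pos >= 50 is 88 -> NA
Op 6: route key 53: smallest pos >= 53 is 88 -> NA
Final route key 67: smallest pos >= 67 is 88 -> NA

Answer: NA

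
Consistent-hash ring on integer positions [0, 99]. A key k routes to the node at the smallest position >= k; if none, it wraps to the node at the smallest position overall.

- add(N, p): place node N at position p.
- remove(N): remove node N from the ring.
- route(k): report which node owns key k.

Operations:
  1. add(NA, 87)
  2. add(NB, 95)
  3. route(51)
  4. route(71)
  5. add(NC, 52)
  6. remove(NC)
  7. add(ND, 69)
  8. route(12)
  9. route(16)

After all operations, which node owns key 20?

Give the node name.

Answer: ND

Derivation:
Op 1: add NA@87 -> ring=[87:NA]
Op 2: add NB@95 -> ring=[87:NA,95:NB]
Op 3: route key 51: smallest pos >= 51 is 87 -> NA
Op 4: route key 71: smallest pos >= 71 is 87 -> NA
Op 5: add NC@52 -> ring=[52:NC,87:NA,95:NB]
Op 6: remove NC -> ring=[87:NA,95:NB]
Op 7: add ND@69 -> ring=[69:ND,87:NA,95:NB]
Op 8: route key 12: smallest pos >= 12 is 69 -> ND
Op 9: route key 16: smallest pos >= 16 is 69 -> ND
Final route key 20: smallest pos >= 20 is 69 -> ND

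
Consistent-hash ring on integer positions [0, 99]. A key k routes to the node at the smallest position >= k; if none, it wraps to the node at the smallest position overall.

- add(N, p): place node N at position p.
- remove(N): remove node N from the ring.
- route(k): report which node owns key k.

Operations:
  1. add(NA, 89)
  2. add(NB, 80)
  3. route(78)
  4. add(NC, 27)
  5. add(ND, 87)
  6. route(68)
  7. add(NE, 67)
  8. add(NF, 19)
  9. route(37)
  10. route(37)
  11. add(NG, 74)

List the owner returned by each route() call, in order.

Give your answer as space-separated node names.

Answer: NB NB NE NE

Derivation:
Op 1: add NA@89 -> ring=[89:NA]
Op 2: add NB@80 -> ring=[80:NB,89:NA]
Op 3: route key 78: smallest pos >= 78 is 80 -> NB
Op 4: add NC@27 -> ring=[27:NC,80:NB,89:NA]
Op 5: add ND@87 -> ring=[27:NC,80:NB,87:ND,89:NA]
Op 6: route key 68: smallest pos >= 68 is 80 -> NB
Op 7: add NE@67 -> ring=[27:NC,67:NE,80:NB,87:ND,89:NA]
Op 8: add NF@19 -> ring=[19:NF,27:NC,67:NE,80:NB,87:ND,89:NA]
Op 9: route key 37: smallest pos >= 37 is 67 -> NE
Op 10: route key 37: smallest pos >= 37 is 67 -> NE
Op 11: add NG@74 -> ring=[19:NF,27:NC,67:NE,74:NG,80:NB,87:ND,89:NA]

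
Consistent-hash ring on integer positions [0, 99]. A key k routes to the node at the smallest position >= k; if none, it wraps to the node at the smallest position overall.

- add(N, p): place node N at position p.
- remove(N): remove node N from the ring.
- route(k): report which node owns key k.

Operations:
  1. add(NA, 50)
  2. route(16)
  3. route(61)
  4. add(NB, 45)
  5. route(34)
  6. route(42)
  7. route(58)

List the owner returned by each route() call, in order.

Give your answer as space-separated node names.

Answer: NA NA NB NB NB

Derivation:
Op 1: add NA@50 -> ring=[50:NA]
Op 2: route key 16: smallest pos >= 16 is 50 -> NA
Op 3: route key 61: none >= 61, wrap to smallest pos 50 -> NA
Op 4: add NB@45 -> ring=[45:NB,50:NA]
Op 5: route key 34: smallest pos >= 34 is 45 -> NB
Op 6: route key 42: smallest pos >= 42 is 45 -> NB
Op 7: route key 58: none >= 58, wrap to smallest pos 45 -> NB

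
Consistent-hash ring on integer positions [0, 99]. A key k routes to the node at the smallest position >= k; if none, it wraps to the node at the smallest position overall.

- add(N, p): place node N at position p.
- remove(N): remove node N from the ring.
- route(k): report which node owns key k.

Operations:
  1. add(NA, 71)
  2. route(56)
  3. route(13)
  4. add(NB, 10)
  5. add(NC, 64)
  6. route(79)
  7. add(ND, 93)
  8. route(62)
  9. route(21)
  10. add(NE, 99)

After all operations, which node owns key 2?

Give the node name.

Answer: NB

Derivation:
Op 1: add NA@71 -> ring=[71:NA]
Op 2: route key 56: smallest pos >= 56 is 71 -> NA
Op 3: route key 13: smallest pos >= 13 is 71 -> NA
Op 4: add NB@10 -> ring=[10:NB,71:NA]
Op 5: add NC@64 -> ring=[10:NB,64:NC,71:NA]
Op 6: route key 79: none >= 79, wrap to smallest pos 10 -> NB
Op 7: add ND@93 -> ring=[10:NB,64:NC,71:NA,93:ND]
Op 8: route key 62: smallest pos >= 62 is 64 -> NC
Op 9: route key 21: smallest pos >= 21 is 64 -> NC
Op 10: add NE@99 -> ring=[10:NB,64:NC,71:NA,93:ND,99:NE]
Final route key 2: smallest pos >= 2 is 10 -> NB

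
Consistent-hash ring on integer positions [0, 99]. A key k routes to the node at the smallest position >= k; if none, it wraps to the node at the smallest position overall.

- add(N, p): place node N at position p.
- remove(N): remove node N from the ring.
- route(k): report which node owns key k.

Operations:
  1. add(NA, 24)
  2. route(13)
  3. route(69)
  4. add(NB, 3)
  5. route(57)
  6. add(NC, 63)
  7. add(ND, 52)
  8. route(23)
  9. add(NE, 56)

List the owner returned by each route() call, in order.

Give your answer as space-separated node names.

Answer: NA NA NB NA

Derivation:
Op 1: add NA@24 -> ring=[24:NA]
Op 2: route key 13: smallest pos >= 13 is 24 -> NA
Op 3: route key 69: none >= 69, wrap to smallest pos 24 -> NA
Op 4: add NB@3 -> ring=[3:NB,24:NA]
Op 5: route key 57: none >= 57, wrap to smallest pos 3 -> NB
Op 6: add NC@63 -> ring=[3:NB,24:NA,63:NC]
Op 7: add ND@52 -> ring=[3:NB,24:NA,52:ND,63:NC]
Op 8: route key 23: smallest pos >= 23 is 24 -> NA
Op 9: add NE@56 -> ring=[3:NB,24:NA,52:ND,56:NE,63:NC]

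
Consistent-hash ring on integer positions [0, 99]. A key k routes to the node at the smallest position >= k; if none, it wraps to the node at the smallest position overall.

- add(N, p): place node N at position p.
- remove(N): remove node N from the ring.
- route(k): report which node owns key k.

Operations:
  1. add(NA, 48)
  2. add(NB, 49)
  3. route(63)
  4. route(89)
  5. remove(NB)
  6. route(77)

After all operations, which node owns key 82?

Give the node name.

Op 1: add NA@48 -> ring=[48:NA]
Op 2: add NB@49 -> ring=[48:NA,49:NB]
Op 3: route key 63: none >= 63, wrap to smallest pos 48 -> NA
Op 4: route key 89: none >= 89, wrap to smallest pos 48 -> NA
Op 5: remove NB -> ring=[48:NA]
Op 6: route key 77: none >= 77, wrap to smallest pos 48 -> NA
Final route key 82: none >= 82, wrap to smallest pos 48 -> NA

Answer: NA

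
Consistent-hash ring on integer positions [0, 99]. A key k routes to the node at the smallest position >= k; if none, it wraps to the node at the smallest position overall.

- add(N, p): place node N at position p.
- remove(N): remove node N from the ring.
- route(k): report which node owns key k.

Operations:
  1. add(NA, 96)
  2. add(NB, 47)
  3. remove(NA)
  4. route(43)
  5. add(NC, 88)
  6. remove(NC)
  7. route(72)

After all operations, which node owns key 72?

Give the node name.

Answer: NB

Derivation:
Op 1: add NA@96 -> ring=[96:NA]
Op 2: add NB@47 -> ring=[47:NB,96:NA]
Op 3: remove NA -> ring=[47:NB]
Op 4: route key 43: smallest pos >= 43 is 47 -> NB
Op 5: add NC@88 -> ring=[47:NB,88:NC]
Op 6: remove NC -> ring=[47:NB]
Op 7: route key 72: none >= 72, wrap to smallest pos 47 -> NB
Final route key 72: none >= 72, wrap to smallest pos 47 -> NB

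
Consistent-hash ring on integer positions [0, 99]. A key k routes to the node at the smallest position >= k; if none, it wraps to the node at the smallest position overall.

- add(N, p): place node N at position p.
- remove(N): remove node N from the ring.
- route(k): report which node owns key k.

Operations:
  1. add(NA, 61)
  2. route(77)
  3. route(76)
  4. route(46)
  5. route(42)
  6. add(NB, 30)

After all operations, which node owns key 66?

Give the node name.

Answer: NB

Derivation:
Op 1: add NA@61 -> ring=[61:NA]
Op 2: route key 77: none >= 77, wrap to smallest pos 61 -> NA
Op 3: route key 76: none >= 76, wrap to smallest pos 61 -> NA
Op 4: route key 46: smallest pos >= 46 is 61 -> NA
Op 5: route key 42: smallest pos >= 42 is 61 -> NA
Op 6: add NB@30 -> ring=[30:NB,61:NA]
Final route key 66: none >= 66, wrap to smallest pos 30 -> NB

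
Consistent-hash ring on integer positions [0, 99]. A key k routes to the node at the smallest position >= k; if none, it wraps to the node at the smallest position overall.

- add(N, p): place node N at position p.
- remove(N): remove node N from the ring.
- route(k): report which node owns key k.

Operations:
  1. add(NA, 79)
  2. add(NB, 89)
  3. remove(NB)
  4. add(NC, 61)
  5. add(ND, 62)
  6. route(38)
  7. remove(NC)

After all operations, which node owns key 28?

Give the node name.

Answer: ND

Derivation:
Op 1: add NA@79 -> ring=[79:NA]
Op 2: add NB@89 -> ring=[79:NA,89:NB]
Op 3: remove NB -> ring=[79:NA]
Op 4: add NC@61 -> ring=[61:NC,79:NA]
Op 5: add ND@62 -> ring=[61:NC,62:ND,79:NA]
Op 6: route key 38: smallest pos >= 38 is 61 -> NC
Op 7: remove NC -> ring=[62:ND,79:NA]
Final route key 28: smallest pos >= 28 is 62 -> ND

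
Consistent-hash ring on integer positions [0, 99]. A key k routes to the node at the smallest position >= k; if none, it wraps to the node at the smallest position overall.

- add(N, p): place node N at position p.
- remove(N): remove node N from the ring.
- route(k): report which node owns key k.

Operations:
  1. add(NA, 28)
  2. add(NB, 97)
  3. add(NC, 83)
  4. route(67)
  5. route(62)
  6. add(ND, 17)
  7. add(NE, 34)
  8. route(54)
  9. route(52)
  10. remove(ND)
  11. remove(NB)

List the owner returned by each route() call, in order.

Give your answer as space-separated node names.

Answer: NC NC NC NC

Derivation:
Op 1: add NA@28 -> ring=[28:NA]
Op 2: add NB@97 -> ring=[28:NA,97:NB]
Op 3: add NC@83 -> ring=[28:NA,83:NC,97:NB]
Op 4: route key 67: smallest pos >= 67 is 83 -> NC
Op 5: route key 62: smallest pos >= 62 is 83 -> NC
Op 6: add ND@17 -> ring=[17:ND,28:NA,83:NC,97:NB]
Op 7: add NE@34 -> ring=[17:ND,28:NA,34:NE,83:NC,97:NB]
Op 8: route key 54: smallest pos >= 54 is 83 -> NC
Op 9: route key 52: smallest pos >= 52 is 83 -> NC
Op 10: remove ND -> ring=[28:NA,34:NE,83:NC,97:NB]
Op 11: remove NB -> ring=[28:NA,34:NE,83:NC]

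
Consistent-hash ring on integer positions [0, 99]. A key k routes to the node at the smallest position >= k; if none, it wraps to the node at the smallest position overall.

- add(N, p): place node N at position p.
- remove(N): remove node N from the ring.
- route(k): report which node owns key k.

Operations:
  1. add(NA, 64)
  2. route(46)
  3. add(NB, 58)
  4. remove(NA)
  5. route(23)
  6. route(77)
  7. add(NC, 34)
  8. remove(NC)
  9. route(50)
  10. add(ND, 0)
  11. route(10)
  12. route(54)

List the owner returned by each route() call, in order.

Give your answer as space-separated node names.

Op 1: add NA@64 -> ring=[64:NA]
Op 2: route key 46: smallest pos >= 46 is 64 -> NA
Op 3: add NB@58 -> ring=[58:NB,64:NA]
Op 4: remove NA -> ring=[58:NB]
Op 5: route key 23: smallest pos >= 23 is 58 -> NB
Op 6: route key 77: none >= 77, wrap to smallest pos 58 -> NB
Op 7: add NC@34 -> ring=[34:NC,58:NB]
Op 8: remove NC -> ring=[58:NB]
Op 9: route key 50: smallest pos >= 50 is 58 -> NB
Op 10: add ND@0 -> ring=[0:ND,58:NB]
Op 11: route key 10: smallest pos >= 10 is 58 -> NB
Op 12: route key 54: smallest pos >= 54 is 58 -> NB

Answer: NA NB NB NB NB NB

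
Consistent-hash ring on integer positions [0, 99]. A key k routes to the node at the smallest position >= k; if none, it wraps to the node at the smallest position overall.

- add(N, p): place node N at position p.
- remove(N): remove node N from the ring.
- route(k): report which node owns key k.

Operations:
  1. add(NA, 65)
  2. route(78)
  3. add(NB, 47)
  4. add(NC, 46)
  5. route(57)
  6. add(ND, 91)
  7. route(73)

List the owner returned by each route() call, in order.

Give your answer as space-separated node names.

Op 1: add NA@65 -> ring=[65:NA]
Op 2: route key 78: none >= 78, wrap to smallest pos 65 -> NA
Op 3: add NB@47 -> ring=[47:NB,65:NA]
Op 4: add NC@46 -> ring=[46:NC,47:NB,65:NA]
Op 5: route key 57: smallest pos >= 57 is 65 -> NA
Op 6: add ND@91 -> ring=[46:NC,47:NB,65:NA,91:ND]
Op 7: route key 73: smallest pos >= 73 is 91 -> ND

Answer: NA NA ND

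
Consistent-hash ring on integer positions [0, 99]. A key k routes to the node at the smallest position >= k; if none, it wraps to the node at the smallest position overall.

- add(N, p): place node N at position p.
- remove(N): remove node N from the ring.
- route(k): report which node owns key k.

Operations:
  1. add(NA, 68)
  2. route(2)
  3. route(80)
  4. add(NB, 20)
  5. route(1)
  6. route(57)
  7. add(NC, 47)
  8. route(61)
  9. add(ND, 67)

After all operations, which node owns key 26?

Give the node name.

Op 1: add NA@68 -> ring=[68:NA]
Op 2: route key 2: smallest pos >= 2 is 68 -> NA
Op 3: route key 80: none >= 80, wrap to smallest pos 68 -> NA
Op 4: add NB@20 -> ring=[20:NB,68:NA]
Op 5: route key 1: smallest pos >= 1 is 20 -> NB
Op 6: route key 57: smallest pos >= 57 is 68 -> NA
Op 7: add NC@47 -> ring=[20:NB,47:NC,68:NA]
Op 8: route key 61: smallest pos >= 61 is 68 -> NA
Op 9: add ND@67 -> ring=[20:NB,47:NC,67:ND,68:NA]
Final route key 26: smallest pos >= 26 is 47 -> NC

Answer: NC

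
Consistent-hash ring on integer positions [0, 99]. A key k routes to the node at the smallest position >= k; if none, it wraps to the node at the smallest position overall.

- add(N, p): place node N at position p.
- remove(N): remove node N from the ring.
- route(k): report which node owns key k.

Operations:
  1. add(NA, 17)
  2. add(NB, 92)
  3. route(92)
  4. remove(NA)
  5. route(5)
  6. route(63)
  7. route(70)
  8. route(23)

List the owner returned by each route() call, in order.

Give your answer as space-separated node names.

Answer: NB NB NB NB NB

Derivation:
Op 1: add NA@17 -> ring=[17:NA]
Op 2: add NB@92 -> ring=[17:NA,92:NB]
Op 3: route key 92: smallest pos >= 92 is 92 -> NB
Op 4: remove NA -> ring=[92:NB]
Op 5: route key 5: smallest pos >= 5 is 92 -> NB
Op 6: route key 63: smallest pos >= 63 is 92 -> NB
Op 7: route key 70: smallest pos >= 70 is 92 -> NB
Op 8: route key 23: smallest pos >= 23 is 92 -> NB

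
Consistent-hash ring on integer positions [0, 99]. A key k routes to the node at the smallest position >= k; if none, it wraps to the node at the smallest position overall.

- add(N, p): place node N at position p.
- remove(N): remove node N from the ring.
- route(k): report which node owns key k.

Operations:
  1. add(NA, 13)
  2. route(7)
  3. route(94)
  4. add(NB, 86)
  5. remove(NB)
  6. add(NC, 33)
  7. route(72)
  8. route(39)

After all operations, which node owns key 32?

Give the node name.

Answer: NC

Derivation:
Op 1: add NA@13 -> ring=[13:NA]
Op 2: route key 7: smallest pos >= 7 is 13 -> NA
Op 3: route key 94: none >= 94, wrap to smallest pos 13 -> NA
Op 4: add NB@86 -> ring=[13:NA,86:NB]
Op 5: remove NB -> ring=[13:NA]
Op 6: add NC@33 -> ring=[13:NA,33:NC]
Op 7: route key 72: none >= 72, wrap to smallest pos 13 -> NA
Op 8: route key 39: none >= 39, wrap to smallest pos 13 -> NA
Final route key 32: smallest pos >= 32 is 33 -> NC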